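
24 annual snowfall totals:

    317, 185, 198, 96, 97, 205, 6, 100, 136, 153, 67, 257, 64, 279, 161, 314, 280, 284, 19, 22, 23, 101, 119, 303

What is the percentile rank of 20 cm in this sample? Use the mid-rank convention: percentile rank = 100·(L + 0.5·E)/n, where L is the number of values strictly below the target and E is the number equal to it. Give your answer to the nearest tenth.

Sorted: 6, 19, 22, 23, 64, 67, 96, 97, 100, 101, 119, 136, 153, 161, 185, 198, 205, 257, 279, 280, 284, 303, 314, 317.
Count below 20: L = 2; count equal: E = 0; n = 24.
Percentile rank = 100·(2 + 0.5·0)/24 = 100·2/24 = 8.333.

8.3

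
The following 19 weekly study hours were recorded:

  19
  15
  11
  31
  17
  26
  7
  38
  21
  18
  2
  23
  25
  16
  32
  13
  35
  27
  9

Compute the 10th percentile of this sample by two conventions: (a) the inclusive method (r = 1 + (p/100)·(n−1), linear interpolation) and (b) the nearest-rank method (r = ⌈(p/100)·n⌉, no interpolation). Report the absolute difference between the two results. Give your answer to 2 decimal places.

1.60

Sorted: 2, 7, 9, 11, 13, 15, 16, 17, 18, 19, 21, 23, 25, 26, 27, 31, 32, 35, 38.
n = 19.
(a) r = 2.8; between ranks 2 (7) and 3 (9): 8.6.
(b) the nearest-rank method: rank 2 → 7.
|8.6 − 7| = 1.6.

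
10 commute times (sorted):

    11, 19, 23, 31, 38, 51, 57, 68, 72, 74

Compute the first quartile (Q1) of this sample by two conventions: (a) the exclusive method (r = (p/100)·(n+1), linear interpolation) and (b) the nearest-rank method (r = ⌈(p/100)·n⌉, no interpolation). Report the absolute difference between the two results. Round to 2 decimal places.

n = 10.
(a) r = 2.75; between ranks 2 (19) and 3 (23): 22.
(b) the nearest-rank method: rank 3 → 23.
|22 − 23| = 1.

1.00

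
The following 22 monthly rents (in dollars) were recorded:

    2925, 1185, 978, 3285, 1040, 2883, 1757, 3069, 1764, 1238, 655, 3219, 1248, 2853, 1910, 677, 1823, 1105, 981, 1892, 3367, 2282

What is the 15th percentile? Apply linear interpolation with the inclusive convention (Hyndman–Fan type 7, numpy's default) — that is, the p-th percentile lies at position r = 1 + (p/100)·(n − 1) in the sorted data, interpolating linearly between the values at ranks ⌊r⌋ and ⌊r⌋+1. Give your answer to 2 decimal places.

989.85

Sorted: 655, 677, 978, 981, 1040, 1105, 1185, 1238, 1248, 1757, 1764, 1823, 1892, 1910, 2282, 2853, 2883, 2925, 3069, 3219, 3285, 3367.
n = 22.
r = 1 + (15/100)·(22 − 1) = 1 + 3.15 = 4.15.
Rank 4 is 981 and rank 5 is 1040.
Interpolate: 981 + 0.15·(1040 − 981) = 981 + 0.15·59 = 989.85.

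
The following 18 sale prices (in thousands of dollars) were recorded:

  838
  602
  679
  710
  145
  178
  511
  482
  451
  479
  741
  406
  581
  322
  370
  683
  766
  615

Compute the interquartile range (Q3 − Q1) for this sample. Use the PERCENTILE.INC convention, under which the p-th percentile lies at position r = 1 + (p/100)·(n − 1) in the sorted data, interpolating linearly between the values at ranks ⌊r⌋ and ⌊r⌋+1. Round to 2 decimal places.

Sorted: 145, 178, 322, 370, 406, 451, 479, 482, 511, 581, 602, 615, 679, 683, 710, 741, 766, 838.
n = 18.
P25: r = 5.25; ranks 5–6 are 406, 451; interpolating gives 417.25.
P75: r = 13.75; ranks 13–14 are 679, 683; interpolating gives 682.
Difference: 682 − 417.25 = 264.75.

264.75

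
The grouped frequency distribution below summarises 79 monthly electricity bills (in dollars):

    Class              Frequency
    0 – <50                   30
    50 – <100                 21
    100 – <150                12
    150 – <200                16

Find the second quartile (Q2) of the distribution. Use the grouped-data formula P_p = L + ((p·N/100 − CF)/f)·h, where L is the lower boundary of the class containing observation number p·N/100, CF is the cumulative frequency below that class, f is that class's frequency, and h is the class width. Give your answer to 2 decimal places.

72.62

N = 79; target position k = 50/100 · 79 = 39.5.
Cumulative frequencies: 30, 51, 63, 79.
Observation 39.5 falls in the class 50 – <100.
L = 50, CF = 30, f = 21, h = 50.
P50 = 50 + ((39.5 − 30)/21)·50 = 50 + 22.619 = 72.619.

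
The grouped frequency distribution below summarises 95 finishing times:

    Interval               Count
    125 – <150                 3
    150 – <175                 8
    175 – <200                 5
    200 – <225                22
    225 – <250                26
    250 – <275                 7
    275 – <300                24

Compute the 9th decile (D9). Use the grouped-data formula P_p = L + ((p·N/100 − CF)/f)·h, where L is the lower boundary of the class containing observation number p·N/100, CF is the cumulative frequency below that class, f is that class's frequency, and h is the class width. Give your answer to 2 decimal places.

N = 95; target position k = 90/100 · 95 = 85.5.
Cumulative frequencies: 3, 11, 16, 38, 64, 71, 95.
Observation 85.5 falls in the class 275 – <300.
L = 275, CF = 71, f = 24, h = 25.
P90 = 275 + ((85.5 − 71)/24)·25 = 275 + 15.1042 = 290.104.

290.10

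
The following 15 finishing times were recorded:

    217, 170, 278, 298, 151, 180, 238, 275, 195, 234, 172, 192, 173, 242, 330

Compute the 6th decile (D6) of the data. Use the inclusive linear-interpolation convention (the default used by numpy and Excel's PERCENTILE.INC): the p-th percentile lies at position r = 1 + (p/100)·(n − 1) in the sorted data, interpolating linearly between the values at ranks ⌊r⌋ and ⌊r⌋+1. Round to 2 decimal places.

Sorted: 151, 170, 172, 173, 180, 192, 195, 217, 234, 238, 242, 275, 278, 298, 330.
n = 15.
r = 1 + (60/100)·(15 − 1) = 1 + 8.4 = 9.4.
Rank 9 is 234 and rank 10 is 238.
Interpolate: 234 + 0.4·(238 − 234) = 234 + 0.4·4 = 235.6.

235.60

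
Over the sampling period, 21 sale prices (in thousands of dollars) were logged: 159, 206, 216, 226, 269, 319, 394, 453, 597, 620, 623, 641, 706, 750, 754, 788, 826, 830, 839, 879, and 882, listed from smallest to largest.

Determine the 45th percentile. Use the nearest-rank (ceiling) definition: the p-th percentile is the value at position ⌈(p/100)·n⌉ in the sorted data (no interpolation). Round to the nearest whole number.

620

n = 21.
Position = ⌈45/100 · 21⌉ = ⌈9.45⌉ = 10.
The value at rank 10 is 620.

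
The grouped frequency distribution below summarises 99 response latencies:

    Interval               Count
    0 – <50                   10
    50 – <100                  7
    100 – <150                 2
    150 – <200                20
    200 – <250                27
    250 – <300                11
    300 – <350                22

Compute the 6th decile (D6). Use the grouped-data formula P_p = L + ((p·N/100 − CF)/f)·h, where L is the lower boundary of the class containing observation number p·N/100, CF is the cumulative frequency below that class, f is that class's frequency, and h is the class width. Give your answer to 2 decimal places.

N = 99; target position k = 60/100 · 99 = 59.4.
Cumulative frequencies: 10, 17, 19, 39, 66, 77, 99.
Observation 59.4 falls in the class 200 – <250.
L = 200, CF = 39, f = 27, h = 50.
P60 = 200 + ((59.4 − 39)/27)·50 = 200 + 37.7778 = 237.778.

237.78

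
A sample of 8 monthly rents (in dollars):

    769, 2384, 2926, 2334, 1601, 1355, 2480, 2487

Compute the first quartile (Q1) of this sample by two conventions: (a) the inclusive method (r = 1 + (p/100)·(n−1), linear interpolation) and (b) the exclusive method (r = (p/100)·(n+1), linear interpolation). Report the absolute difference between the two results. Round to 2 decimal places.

123.00

Sorted: 769, 1355, 1601, 2334, 2384, 2480, 2487, 2926.
n = 8.
(a) r = 2.75; between ranks 2 (1355) and 3 (1601): 1539.5.
(b) r = 2.25; between ranks 2 (1355) and 3 (1601): 1416.5.
|1539.5 − 1416.5| = 123.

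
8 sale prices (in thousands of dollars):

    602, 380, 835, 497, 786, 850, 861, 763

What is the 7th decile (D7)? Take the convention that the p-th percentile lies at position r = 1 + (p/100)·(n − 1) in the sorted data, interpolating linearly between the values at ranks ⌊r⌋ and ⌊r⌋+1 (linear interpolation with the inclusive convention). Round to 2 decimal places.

Sorted: 380, 497, 602, 763, 786, 835, 850, 861.
n = 8.
r = 1 + (70/100)·(8 − 1) = 1 + 4.9 = 5.9.
Rank 5 is 786 and rank 6 is 835.
Interpolate: 786 + 0.9·(835 − 786) = 786 + 0.9·49 = 830.1.

830.10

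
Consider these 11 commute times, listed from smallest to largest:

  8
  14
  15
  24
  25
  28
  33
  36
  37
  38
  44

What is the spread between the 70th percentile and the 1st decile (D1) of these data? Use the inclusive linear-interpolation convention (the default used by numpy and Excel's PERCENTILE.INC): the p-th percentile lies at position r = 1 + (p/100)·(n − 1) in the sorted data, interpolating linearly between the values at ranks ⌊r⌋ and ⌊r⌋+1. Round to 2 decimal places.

n = 11.
P10: r = 2 (integer) → 14.
P70: r = 8 (integer) → 36.
Difference: 36 − 14 = 22.

22.00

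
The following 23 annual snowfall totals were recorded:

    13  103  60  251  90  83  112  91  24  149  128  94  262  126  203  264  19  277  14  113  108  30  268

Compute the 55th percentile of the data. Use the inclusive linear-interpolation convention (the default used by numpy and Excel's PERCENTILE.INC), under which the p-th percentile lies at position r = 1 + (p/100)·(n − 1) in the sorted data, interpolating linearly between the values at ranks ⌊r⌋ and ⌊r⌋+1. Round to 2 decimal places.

Sorted: 13, 14, 19, 24, 30, 60, 83, 90, 91, 94, 103, 108, 112, 113, 126, 128, 149, 203, 251, 262, 264, 268, 277.
n = 23.
r = 1 + (55/100)·(23 − 1) = 1 + 12.1 = 13.1.
Rank 13 is 112 and rank 14 is 113.
Interpolate: 112 + 0.1·(113 − 112) = 112 + 0.1·1 = 112.1.

112.10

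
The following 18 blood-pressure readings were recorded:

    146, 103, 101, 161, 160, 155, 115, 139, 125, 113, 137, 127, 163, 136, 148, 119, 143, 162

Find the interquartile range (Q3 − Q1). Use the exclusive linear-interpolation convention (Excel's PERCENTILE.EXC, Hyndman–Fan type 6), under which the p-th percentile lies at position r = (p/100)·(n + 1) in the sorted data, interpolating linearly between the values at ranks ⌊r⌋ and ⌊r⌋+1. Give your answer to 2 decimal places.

Sorted: 101, 103, 113, 115, 119, 125, 127, 136, 137, 139, 143, 146, 148, 155, 160, 161, 162, 163.
n = 18.
P25: r = 4.75; ranks 4–5 are 115, 119; interpolating gives 118.
P75: r = 14.25; ranks 14–15 are 155, 160; interpolating gives 156.25.
Difference: 156.25 − 118 = 38.25.

38.25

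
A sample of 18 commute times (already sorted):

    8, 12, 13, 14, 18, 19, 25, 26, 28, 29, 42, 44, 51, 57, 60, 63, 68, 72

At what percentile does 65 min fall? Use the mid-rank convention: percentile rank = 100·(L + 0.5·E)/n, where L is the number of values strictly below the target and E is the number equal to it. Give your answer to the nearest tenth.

88.9

Count below 65: L = 16; count equal: E = 0; n = 18.
Percentile rank = 100·(16 + 0.5·0)/18 = 100·16/18 = 88.89.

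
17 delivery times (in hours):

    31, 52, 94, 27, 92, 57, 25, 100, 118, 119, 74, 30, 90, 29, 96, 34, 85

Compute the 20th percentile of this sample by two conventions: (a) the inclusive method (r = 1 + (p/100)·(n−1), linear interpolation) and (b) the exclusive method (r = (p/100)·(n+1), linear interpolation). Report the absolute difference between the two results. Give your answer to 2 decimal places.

0.60

Sorted: 25, 27, 29, 30, 31, 34, 52, 57, 74, 85, 90, 92, 94, 96, 100, 118, 119.
n = 17.
(a) r = 4.2; between ranks 4 (30) and 5 (31): 30.2.
(b) r = 3.6; between ranks 3 (29) and 4 (30): 29.6.
|30.2 − 29.6| = 0.6.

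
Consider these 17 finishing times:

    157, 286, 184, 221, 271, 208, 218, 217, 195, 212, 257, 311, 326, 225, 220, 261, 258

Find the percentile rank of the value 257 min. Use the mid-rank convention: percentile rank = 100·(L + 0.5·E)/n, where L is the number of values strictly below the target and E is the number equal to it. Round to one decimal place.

Sorted: 157, 184, 195, 208, 212, 217, 218, 220, 221, 225, 257, 258, 261, 271, 286, 311, 326.
Count below 257: L = 10; count equal: E = 1; n = 17.
Percentile rank = 100·(10 + 0.5·1)/17 = 100·10.5/17 = 61.76.

61.8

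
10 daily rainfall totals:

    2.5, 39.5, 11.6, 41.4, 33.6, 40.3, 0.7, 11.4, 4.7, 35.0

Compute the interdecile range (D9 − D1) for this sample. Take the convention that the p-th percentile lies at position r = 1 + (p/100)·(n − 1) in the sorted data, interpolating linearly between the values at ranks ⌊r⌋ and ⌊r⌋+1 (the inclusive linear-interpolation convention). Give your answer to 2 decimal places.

38.09

Sorted: 0.7, 2.5, 4.7, 11.4, 11.6, 33.6, 35.0, 39.5, 40.3, 41.4.
n = 10.
P10: r = 1.9; ranks 1–2 are 0.7, 2.5; interpolating gives 2.32.
P90: r = 9.1; ranks 9–10 are 40.3, 41.4; interpolating gives 40.41.
Difference: 40.41 − 2.32 = 38.09.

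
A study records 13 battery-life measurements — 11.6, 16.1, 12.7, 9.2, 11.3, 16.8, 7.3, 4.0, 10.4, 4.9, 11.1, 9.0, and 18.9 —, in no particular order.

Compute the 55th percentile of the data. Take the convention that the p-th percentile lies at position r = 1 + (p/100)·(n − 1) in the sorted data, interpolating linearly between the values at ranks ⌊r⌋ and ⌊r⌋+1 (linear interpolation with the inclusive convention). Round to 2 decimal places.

11.22

Sorted: 4.0, 4.9, 7.3, 9.0, 9.2, 10.4, 11.1, 11.3, 11.6, 12.7, 16.1, 16.8, 18.9.
n = 13.
r = 1 + (55/100)·(13 − 1) = 1 + 6.6 = 7.6.
Rank 7 is 11.1 and rank 8 is 11.3.
Interpolate: 11.1 + 0.6·(11.3 − 11.1) = 11.1 + 0.6·0.2 = 11.22.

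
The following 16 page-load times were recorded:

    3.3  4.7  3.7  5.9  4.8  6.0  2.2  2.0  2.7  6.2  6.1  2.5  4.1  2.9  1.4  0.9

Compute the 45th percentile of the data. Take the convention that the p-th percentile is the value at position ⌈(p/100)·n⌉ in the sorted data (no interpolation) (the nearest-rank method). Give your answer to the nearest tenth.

3.3

Sorted: 0.9, 1.4, 2.0, 2.2, 2.5, 2.7, 2.9, 3.3, 3.7, 4.1, 4.7, 4.8, 5.9, 6.0, 6.1, 6.2.
n = 16.
Position = ⌈45/100 · 16⌉ = ⌈7.2⌉ = 8.
The value at rank 8 is 3.3.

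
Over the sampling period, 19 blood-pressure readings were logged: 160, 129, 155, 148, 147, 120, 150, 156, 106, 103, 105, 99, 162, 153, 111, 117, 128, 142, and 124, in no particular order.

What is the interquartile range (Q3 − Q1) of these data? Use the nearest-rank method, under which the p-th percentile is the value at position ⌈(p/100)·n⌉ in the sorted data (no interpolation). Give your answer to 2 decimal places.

42.00

Sorted: 99, 103, 105, 106, 111, 117, 120, 124, 128, 129, 142, 147, 148, 150, 153, 155, 156, 160, 162.
n = 19.
P25: rank ⌈25/100·19⌉ = 5 → 111.
P75: rank ⌈75/100·19⌉ = 15 → 153.
Difference: 153 − 111 = 42.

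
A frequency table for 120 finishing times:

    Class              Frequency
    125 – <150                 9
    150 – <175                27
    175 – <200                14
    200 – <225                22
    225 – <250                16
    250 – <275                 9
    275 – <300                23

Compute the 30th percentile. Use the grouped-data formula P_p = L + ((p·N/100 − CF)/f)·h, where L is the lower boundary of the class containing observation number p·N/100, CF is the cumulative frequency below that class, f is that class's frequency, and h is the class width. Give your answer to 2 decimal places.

N = 120; target position k = 30/100 · 120 = 36.
Cumulative frequencies: 9, 36, 50, 72, 88, 97, 120.
Observation 36 falls in the class 150 – <175.
L = 150, CF = 9, f = 27, h = 25.
P30 = 150 + ((36 − 9)/27)·25 = 150 + 25 = 175.

175.00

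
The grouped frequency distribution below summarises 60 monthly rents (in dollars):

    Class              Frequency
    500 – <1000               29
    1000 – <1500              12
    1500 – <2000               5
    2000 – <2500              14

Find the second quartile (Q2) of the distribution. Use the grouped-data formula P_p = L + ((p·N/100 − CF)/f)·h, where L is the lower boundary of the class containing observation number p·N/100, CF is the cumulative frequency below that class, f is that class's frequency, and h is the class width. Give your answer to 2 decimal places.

N = 60; target position k = 50/100 · 60 = 30.
Cumulative frequencies: 29, 41, 46, 60.
Observation 30 falls in the class 1000 – <1500.
L = 1000, CF = 29, f = 12, h = 500.
P50 = 1000 + ((30 − 29)/12)·500 = 1000 + 41.6667 = 1041.67.

1041.67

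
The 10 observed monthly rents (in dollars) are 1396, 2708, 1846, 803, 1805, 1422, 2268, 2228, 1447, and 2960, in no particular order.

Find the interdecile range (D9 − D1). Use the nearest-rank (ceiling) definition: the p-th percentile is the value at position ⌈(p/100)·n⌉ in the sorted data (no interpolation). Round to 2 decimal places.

Sorted: 803, 1396, 1422, 1447, 1805, 1846, 2228, 2268, 2708, 2960.
n = 10.
P10: rank ⌈10/100·10⌉ = 1 → 803.
P90: rank ⌈90/100·10⌉ = 9 → 2708.
Difference: 2708 − 803 = 1905.

1905.00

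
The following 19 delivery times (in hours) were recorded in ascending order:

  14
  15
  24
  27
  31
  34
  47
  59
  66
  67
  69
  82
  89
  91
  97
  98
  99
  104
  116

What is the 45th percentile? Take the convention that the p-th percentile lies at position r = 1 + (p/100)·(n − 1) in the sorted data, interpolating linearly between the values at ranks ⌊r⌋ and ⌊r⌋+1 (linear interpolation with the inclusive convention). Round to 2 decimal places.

n = 19.
r = 1 + (45/100)·(19 − 1) = 1 + 8.1 = 9.1.
Rank 9 is 66 and rank 10 is 67.
Interpolate: 66 + 0.1·(67 − 66) = 66 + 0.1·1 = 66.1.

66.10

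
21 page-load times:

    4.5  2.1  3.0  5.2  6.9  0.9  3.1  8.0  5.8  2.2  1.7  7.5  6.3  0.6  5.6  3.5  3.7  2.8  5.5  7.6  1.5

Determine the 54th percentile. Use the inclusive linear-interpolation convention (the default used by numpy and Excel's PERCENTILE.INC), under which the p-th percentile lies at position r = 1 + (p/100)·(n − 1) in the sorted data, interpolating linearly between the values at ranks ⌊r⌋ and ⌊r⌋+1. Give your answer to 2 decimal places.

4.34

Sorted: 0.6, 0.9, 1.5, 1.7, 2.1, 2.2, 2.8, 3.0, 3.1, 3.5, 3.7, 4.5, 5.2, 5.5, 5.6, 5.8, 6.3, 6.9, 7.5, 7.6, 8.0.
n = 21.
r = 1 + (54/100)·(21 − 1) = 1 + 10.8 = 11.8.
Rank 11 is 3.7 and rank 12 is 4.5.
Interpolate: 3.7 + 0.8·(4.5 − 3.7) = 3.7 + 0.8·0.8 = 4.34.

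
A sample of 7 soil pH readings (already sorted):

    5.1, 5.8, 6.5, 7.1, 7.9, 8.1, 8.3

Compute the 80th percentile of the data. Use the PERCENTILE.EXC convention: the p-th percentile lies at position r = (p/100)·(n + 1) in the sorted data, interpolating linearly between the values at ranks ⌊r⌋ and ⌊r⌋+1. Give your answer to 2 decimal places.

8.18

n = 7.
r = (80/100)·(7 + 1) = 6.4.
Rank 6 is 8.1 and rank 7 is 8.3.
Interpolate: 8.1 + 0.4·(8.3 − 8.1) = 8.1 + 0.4·0.2 = 8.18.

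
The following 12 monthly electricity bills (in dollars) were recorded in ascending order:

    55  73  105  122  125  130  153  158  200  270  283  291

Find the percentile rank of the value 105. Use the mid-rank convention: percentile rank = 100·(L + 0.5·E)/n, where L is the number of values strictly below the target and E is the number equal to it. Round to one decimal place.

Count below 105: L = 2; count equal: E = 1; n = 12.
Percentile rank = 100·(2 + 0.5·1)/12 = 100·2.5/12 = 20.83.

20.8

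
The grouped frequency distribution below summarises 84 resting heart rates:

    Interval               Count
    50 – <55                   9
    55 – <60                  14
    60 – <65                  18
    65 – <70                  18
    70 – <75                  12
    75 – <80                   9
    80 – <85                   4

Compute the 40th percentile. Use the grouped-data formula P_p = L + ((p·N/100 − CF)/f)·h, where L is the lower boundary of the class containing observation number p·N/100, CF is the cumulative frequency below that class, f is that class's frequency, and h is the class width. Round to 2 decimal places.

62.94

N = 84; target position k = 40/100 · 84 = 33.6.
Cumulative frequencies: 9, 23, 41, 59, 71, 80, 84.
Observation 33.6 falls in the class 60 – <65.
L = 60, CF = 23, f = 18, h = 5.
P40 = 60 + ((33.6 − 23)/18)·5 = 60 + 2.94444 = 62.9444.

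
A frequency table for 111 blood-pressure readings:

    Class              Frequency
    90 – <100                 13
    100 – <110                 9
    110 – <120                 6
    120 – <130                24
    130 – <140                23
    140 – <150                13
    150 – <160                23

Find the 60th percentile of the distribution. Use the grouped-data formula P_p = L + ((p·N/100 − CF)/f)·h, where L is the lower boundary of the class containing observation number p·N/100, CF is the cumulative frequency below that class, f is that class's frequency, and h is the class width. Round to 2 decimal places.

N = 111; target position k = 60/100 · 111 = 66.6.
Cumulative frequencies: 13, 22, 28, 52, 75, 88, 111.
Observation 66.6 falls in the class 130 – <140.
L = 130, CF = 52, f = 23, h = 10.
P60 = 130 + ((66.6 − 52)/23)·10 = 130 + 6.34783 = 136.348.

136.35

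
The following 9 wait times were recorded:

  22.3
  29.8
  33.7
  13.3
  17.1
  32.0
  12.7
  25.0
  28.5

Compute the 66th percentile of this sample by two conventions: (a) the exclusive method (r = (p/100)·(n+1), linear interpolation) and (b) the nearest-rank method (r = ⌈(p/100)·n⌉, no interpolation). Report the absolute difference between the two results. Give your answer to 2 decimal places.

Sorted: 12.7, 13.3, 17.1, 22.3, 25.0, 28.5, 29.8, 32.0, 33.7.
n = 9.
(a) r = 6.6; between ranks 6 (28.5) and 7 (29.8): 29.28.
(b) the nearest-rank method: rank 6 → 28.5.
|29.28 − 28.5| = 0.78.

0.78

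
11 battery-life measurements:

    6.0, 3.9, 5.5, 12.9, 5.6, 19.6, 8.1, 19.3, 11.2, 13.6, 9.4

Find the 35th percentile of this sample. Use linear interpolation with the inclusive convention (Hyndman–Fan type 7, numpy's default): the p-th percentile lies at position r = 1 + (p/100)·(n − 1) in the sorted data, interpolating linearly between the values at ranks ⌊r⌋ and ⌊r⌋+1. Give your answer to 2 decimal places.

7.05

Sorted: 3.9, 5.5, 5.6, 6.0, 8.1, 9.4, 11.2, 12.9, 13.6, 19.3, 19.6.
n = 11.
r = 1 + (35/100)·(11 − 1) = 1 + 3.5 = 4.5.
Rank 4 is 6.0 and rank 5 is 8.1.
Interpolate: 6.0 + 0.5·(8.1 − 6.0) = 6.0 + 0.5·2.1 = 7.05.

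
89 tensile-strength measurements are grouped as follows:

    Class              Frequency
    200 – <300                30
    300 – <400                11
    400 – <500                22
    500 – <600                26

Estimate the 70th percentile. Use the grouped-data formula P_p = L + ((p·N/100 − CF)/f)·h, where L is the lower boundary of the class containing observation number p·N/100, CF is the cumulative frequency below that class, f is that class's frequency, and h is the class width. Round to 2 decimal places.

N = 89; target position k = 70/100 · 89 = 62.3.
Cumulative frequencies: 30, 41, 63, 89.
Observation 62.3 falls in the class 400 – <500.
L = 400, CF = 41, f = 22, h = 100.
P70 = 400 + ((62.3 − 41)/22)·100 = 400 + 96.8182 = 496.818.

496.82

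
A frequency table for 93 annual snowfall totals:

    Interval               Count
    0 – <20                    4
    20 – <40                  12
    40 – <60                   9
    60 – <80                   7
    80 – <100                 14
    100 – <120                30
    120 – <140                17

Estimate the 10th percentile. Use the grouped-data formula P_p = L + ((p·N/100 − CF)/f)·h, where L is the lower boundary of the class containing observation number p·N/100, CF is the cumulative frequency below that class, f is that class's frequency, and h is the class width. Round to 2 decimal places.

28.83

N = 93; target position k = 10/100 · 93 = 9.3.
Cumulative frequencies: 4, 16, 25, 32, 46, 76, 93.
Observation 9.3 falls in the class 20 – <40.
L = 20, CF = 4, f = 12, h = 20.
P10 = 20 + ((9.3 − 4)/12)·20 = 20 + 8.83333 = 28.8333.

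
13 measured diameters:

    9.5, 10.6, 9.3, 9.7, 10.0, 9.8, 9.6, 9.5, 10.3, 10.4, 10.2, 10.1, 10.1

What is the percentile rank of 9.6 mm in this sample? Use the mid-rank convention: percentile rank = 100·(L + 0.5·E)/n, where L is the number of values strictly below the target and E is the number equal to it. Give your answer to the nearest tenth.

26.9

Sorted: 9.3, 9.5, 9.5, 9.6, 9.7, 9.8, 10.0, 10.1, 10.1, 10.2, 10.3, 10.4, 10.6.
Count below 9.6: L = 3; count equal: E = 1; n = 13.
Percentile rank = 100·(3 + 0.5·1)/13 = 100·3.5/13 = 26.92.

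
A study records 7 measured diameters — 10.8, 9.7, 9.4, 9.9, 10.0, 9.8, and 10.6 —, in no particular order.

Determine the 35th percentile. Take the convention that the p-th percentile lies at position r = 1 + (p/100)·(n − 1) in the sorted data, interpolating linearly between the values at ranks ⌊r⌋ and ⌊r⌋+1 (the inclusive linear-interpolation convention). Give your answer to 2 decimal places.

Sorted: 9.4, 9.7, 9.8, 9.9, 10.0, 10.6, 10.8.
n = 7.
r = 1 + (35/100)·(7 − 1) = 1 + 2.1 = 3.1.
Rank 3 is 9.8 and rank 4 is 9.9.
Interpolate: 9.8 + 0.1·(9.9 − 9.8) = 9.8 + 0.1·0.1 = 9.81.

9.81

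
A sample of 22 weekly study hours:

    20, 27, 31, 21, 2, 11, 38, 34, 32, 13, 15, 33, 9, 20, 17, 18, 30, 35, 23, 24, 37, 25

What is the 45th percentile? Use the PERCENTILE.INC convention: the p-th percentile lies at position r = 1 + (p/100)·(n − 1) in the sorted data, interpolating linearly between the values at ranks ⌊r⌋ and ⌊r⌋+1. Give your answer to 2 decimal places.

Sorted: 2, 9, 11, 13, 15, 17, 18, 20, 20, 21, 23, 24, 25, 27, 30, 31, 32, 33, 34, 35, 37, 38.
n = 22.
r = 1 + (45/100)·(22 − 1) = 1 + 9.45 = 10.45.
Rank 10 is 21 and rank 11 is 23.
Interpolate: 21 + 0.45·(23 − 21) = 21 + 0.45·2 = 21.9.

21.90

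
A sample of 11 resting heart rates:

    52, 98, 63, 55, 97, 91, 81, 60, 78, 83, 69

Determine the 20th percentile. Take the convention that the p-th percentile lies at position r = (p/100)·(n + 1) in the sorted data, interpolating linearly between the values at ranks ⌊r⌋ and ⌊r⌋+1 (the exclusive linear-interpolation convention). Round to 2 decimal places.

57.00

Sorted: 52, 55, 60, 63, 69, 78, 81, 83, 91, 97, 98.
n = 11.
r = (20/100)·(11 + 1) = 2.4.
Rank 2 is 55 and rank 3 is 60.
Interpolate: 55 + 0.4·(60 − 55) = 55 + 0.4·5 = 57.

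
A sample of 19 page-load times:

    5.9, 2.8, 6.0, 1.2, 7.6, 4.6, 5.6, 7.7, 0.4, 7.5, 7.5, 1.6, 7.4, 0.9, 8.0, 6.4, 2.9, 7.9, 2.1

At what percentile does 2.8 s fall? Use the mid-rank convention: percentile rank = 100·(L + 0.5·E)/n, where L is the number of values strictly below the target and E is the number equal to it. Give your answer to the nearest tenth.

Sorted: 0.4, 0.9, 1.2, 1.6, 2.1, 2.8, 2.9, 4.6, 5.6, 5.9, 6.0, 6.4, 7.4, 7.5, 7.5, 7.6, 7.7, 7.9, 8.0.
Count below 2.8: L = 5; count equal: E = 1; n = 19.
Percentile rank = 100·(5 + 0.5·1)/19 = 100·5.5/19 = 28.95.

28.9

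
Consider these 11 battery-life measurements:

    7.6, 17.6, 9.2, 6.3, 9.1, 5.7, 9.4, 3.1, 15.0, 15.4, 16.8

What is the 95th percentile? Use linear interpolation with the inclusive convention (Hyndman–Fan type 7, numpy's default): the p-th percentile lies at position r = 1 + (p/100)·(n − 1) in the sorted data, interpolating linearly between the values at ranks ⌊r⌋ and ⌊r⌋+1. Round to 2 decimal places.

Sorted: 3.1, 5.7, 6.3, 7.6, 9.1, 9.2, 9.4, 15.0, 15.4, 16.8, 17.6.
n = 11.
r = 1 + (95/100)·(11 − 1) = 1 + 9.5 = 10.5.
Rank 10 is 16.8 and rank 11 is 17.6.
Interpolate: 16.8 + 0.5·(17.6 − 16.8) = 16.8 + 0.5·0.8 = 17.2.

17.20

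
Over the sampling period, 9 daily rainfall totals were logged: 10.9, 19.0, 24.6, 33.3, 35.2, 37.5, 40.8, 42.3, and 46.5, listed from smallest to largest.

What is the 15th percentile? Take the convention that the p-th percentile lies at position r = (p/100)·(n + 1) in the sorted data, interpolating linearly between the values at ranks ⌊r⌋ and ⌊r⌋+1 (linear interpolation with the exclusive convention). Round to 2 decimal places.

14.95

n = 9.
r = (15/100)·(9 + 1) = 1.5.
Rank 1 is 10.9 and rank 2 is 19.0.
Interpolate: 10.9 + 0.5·(19.0 − 10.9) = 10.9 + 0.5·8.1 = 14.95.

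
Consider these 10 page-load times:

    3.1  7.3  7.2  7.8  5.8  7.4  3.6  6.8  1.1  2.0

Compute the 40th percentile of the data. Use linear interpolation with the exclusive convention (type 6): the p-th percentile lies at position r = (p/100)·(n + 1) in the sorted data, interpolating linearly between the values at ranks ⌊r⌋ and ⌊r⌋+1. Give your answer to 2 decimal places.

Sorted: 1.1, 2.0, 3.1, 3.6, 5.8, 6.8, 7.2, 7.3, 7.4, 7.8.
n = 10.
r = (40/100)·(10 + 1) = 4.4.
Rank 4 is 3.6 and rank 5 is 5.8.
Interpolate: 3.6 + 0.4·(5.8 − 3.6) = 3.6 + 0.4·2.2 = 4.48.

4.48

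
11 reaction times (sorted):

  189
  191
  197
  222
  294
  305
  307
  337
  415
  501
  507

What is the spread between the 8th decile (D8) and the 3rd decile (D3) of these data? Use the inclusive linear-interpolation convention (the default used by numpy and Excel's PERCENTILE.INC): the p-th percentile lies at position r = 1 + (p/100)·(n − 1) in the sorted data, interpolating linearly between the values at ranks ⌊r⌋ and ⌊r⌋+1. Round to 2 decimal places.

193.00

n = 11.
P30: r = 4 (integer) → 222.
P80: r = 9 (integer) → 415.
Difference: 415 − 222 = 193.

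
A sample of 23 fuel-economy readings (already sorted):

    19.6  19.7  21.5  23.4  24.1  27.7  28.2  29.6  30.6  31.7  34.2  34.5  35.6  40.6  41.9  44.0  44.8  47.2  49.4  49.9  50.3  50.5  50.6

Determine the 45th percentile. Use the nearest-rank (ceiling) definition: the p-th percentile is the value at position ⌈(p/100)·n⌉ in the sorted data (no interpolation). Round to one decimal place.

n = 23.
Position = ⌈45/100 · 23⌉ = ⌈10.35⌉ = 11.
The value at rank 11 is 34.2.

34.2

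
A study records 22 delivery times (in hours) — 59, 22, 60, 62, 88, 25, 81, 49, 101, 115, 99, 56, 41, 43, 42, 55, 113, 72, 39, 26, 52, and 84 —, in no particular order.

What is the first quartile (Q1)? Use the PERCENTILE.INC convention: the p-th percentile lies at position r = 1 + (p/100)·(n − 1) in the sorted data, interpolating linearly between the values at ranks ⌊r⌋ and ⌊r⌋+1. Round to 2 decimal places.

Sorted: 22, 25, 26, 39, 41, 42, 43, 49, 52, 55, 56, 59, 60, 62, 72, 81, 84, 88, 99, 101, 113, 115.
n = 22.
r = 1 + (25/100)·(22 − 1) = 1 + 5.25 = 6.25.
Rank 6 is 42 and rank 7 is 43.
Interpolate: 42 + 0.25·(43 − 42) = 42 + 0.25·1 = 42.25.

42.25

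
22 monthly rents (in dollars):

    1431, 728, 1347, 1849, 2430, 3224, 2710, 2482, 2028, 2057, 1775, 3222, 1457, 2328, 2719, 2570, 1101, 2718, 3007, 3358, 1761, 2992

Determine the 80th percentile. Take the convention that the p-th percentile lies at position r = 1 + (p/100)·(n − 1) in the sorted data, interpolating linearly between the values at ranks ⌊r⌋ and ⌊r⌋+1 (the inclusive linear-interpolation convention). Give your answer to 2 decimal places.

Sorted: 728, 1101, 1347, 1431, 1457, 1761, 1775, 1849, 2028, 2057, 2328, 2430, 2482, 2570, 2710, 2718, 2719, 2992, 3007, 3222, 3224, 3358.
n = 22.
r = 1 + (80/100)·(22 − 1) = 1 + 16.8 = 17.8.
Rank 17 is 2719 and rank 18 is 2992.
Interpolate: 2719 + 0.8·(2992 − 2719) = 2719 + 0.8·273 = 2937.4.

2937.40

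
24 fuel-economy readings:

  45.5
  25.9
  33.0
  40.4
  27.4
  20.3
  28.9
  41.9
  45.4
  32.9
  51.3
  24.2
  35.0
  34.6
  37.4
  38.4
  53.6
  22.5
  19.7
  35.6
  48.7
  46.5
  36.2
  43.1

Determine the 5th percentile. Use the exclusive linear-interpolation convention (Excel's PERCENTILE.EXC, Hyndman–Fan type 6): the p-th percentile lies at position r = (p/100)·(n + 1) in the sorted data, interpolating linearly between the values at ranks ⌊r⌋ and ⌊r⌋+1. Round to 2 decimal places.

19.85

Sorted: 19.7, 20.3, 22.5, 24.2, 25.9, 27.4, 28.9, 32.9, 33.0, 34.6, 35.0, 35.6, 36.2, 37.4, 38.4, 40.4, 41.9, 43.1, 45.4, 45.5, 46.5, 48.7, 51.3, 53.6.
n = 24.
r = (5/100)·(24 + 1) = 1.25.
Rank 1 is 19.7 and rank 2 is 20.3.
Interpolate: 19.7 + 0.25·(20.3 − 19.7) = 19.7 + 0.25·0.6 = 19.85.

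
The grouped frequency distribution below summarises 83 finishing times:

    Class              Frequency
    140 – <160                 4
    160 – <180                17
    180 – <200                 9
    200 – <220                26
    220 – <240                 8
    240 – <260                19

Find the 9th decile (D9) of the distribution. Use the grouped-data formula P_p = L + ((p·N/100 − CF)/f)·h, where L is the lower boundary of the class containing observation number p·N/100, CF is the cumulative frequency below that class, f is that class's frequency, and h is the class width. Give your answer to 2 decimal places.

251.26

N = 83; target position k = 90/100 · 83 = 74.7.
Cumulative frequencies: 4, 21, 30, 56, 64, 83.
Observation 74.7 falls in the class 240 – <260.
L = 240, CF = 64, f = 19, h = 20.
P90 = 240 + ((74.7 − 64)/19)·20 = 240 + 11.2632 = 251.263.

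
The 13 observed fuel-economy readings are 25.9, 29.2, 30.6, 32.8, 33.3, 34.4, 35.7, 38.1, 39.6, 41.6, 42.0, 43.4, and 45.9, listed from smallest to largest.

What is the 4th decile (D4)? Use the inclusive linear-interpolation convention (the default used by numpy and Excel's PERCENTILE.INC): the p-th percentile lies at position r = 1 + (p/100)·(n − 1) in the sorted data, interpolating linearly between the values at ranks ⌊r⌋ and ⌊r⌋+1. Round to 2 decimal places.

34.18

n = 13.
r = 1 + (40/100)·(13 − 1) = 1 + 4.8 = 5.8.
Rank 5 is 33.3 and rank 6 is 34.4.
Interpolate: 33.3 + 0.8·(34.4 − 33.3) = 33.3 + 0.8·1.1 = 34.18.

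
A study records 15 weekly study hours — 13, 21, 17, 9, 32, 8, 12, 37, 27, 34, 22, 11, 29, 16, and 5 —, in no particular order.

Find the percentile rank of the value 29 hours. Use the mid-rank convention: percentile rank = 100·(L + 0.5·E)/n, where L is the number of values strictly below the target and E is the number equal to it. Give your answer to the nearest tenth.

76.7

Sorted: 5, 8, 9, 11, 12, 13, 16, 17, 21, 22, 27, 29, 32, 34, 37.
Count below 29: L = 11; count equal: E = 1; n = 15.
Percentile rank = 100·(11 + 0.5·1)/15 = 100·11.5/15 = 76.67.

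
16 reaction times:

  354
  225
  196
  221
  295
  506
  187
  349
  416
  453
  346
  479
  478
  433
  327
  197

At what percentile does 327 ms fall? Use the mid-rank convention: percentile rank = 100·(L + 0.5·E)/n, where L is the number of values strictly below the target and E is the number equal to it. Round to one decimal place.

Sorted: 187, 196, 197, 221, 225, 295, 327, 346, 349, 354, 416, 433, 453, 478, 479, 506.
Count below 327: L = 6; count equal: E = 1; n = 16.
Percentile rank = 100·(6 + 0.5·1)/16 = 100·6.5/16 = 40.62.

40.6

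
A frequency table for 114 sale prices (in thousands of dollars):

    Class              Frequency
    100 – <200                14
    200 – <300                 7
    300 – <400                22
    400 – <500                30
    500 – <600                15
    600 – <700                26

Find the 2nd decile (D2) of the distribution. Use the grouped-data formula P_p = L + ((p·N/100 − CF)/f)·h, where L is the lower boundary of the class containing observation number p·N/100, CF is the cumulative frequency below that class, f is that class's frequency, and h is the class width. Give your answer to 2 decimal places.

N = 114; target position k = 20/100 · 114 = 22.8.
Cumulative frequencies: 14, 21, 43, 73, 88, 114.
Observation 22.8 falls in the class 300 – <400.
L = 300, CF = 21, f = 22, h = 100.
P20 = 300 + ((22.8 − 21)/22)·100 = 300 + 8.18182 = 308.182.

308.18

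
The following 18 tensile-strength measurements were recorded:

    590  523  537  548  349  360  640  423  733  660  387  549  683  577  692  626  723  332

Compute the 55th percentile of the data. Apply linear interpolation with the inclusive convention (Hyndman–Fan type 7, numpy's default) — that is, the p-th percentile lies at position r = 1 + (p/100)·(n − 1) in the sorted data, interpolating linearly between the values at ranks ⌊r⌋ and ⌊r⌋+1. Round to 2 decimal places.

581.55

Sorted: 332, 349, 360, 387, 423, 523, 537, 548, 549, 577, 590, 626, 640, 660, 683, 692, 723, 733.
n = 18.
r = 1 + (55/100)·(18 − 1) = 1 + 9.35 = 10.35.
Rank 10 is 577 and rank 11 is 590.
Interpolate: 577 + 0.35·(590 − 577) = 577 + 0.35·13 = 581.55.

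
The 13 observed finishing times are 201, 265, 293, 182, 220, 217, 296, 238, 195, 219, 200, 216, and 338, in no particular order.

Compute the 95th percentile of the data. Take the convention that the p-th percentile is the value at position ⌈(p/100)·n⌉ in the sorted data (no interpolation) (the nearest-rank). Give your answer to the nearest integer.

Sorted: 182, 195, 200, 201, 216, 217, 219, 220, 238, 265, 293, 296, 338.
n = 13.
Position = ⌈95/100 · 13⌉ = ⌈12.35⌉ = 13.
The value at rank 13 is 338.

338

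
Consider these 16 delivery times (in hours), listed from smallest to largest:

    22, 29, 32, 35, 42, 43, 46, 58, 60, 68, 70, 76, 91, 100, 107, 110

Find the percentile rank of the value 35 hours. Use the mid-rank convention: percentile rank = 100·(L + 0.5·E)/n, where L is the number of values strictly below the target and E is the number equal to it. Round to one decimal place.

Count below 35: L = 3; count equal: E = 1; n = 16.
Percentile rank = 100·(3 + 0.5·1)/16 = 100·3.5/16 = 21.88.

21.9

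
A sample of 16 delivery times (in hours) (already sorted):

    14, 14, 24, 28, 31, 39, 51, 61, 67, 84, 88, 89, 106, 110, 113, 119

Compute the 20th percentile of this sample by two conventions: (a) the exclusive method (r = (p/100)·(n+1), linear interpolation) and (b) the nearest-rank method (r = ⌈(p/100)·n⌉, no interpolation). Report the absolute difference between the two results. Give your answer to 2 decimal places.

n = 16.
(a) r = 3.4; between ranks 3 (24) and 4 (28): 25.6.
(b) the nearest-rank method: rank 4 → 28.
|25.6 − 28| = 2.4.

2.40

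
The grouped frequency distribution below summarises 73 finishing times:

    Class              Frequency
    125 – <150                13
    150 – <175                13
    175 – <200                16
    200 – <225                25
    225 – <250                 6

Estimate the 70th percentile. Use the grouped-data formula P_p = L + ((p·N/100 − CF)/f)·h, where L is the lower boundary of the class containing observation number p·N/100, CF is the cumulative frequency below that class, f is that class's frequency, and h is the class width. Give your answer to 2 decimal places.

209.10

N = 73; target position k = 70/100 · 73 = 51.1.
Cumulative frequencies: 13, 26, 42, 67, 73.
Observation 51.1 falls in the class 200 – <225.
L = 200, CF = 42, f = 25, h = 25.
P70 = 200 + ((51.1 − 42)/25)·25 = 200 + 9.1 = 209.1.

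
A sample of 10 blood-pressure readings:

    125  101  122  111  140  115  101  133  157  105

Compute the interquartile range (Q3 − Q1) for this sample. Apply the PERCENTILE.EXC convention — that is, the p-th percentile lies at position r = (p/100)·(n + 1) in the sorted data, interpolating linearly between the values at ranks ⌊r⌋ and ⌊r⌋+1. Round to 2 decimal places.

Sorted: 101, 101, 105, 111, 115, 122, 125, 133, 140, 157.
n = 10.
P25: r = 2.75; ranks 2–3 are 101, 105; interpolating gives 104.
P75: r = 8.25; ranks 8–9 are 133, 140; interpolating gives 134.75.
Difference: 134.75 − 104 = 30.75.

30.75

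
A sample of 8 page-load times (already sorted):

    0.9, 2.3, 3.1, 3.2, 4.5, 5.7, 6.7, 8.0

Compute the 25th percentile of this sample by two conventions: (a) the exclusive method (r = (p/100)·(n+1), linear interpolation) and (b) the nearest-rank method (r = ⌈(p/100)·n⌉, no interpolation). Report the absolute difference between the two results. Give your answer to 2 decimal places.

0.20

n = 8.
(a) r = 2.25; between ranks 2 (2.3) and 3 (3.1): 2.5.
(b) the nearest-rank method: rank 2 → 2.3.
|2.5 − 2.3| = 0.2.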